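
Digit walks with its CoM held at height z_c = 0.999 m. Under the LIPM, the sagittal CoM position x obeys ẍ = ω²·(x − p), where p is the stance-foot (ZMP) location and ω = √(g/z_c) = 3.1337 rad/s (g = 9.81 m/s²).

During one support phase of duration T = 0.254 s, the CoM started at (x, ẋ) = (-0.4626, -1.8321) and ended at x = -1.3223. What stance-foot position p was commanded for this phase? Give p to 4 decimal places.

p = 0.5667

ωT = 3.1337·0.254 = 0.795960; cosh(ωT) = 1.333858, sinh(ωT) = 0.882710
x(T) = p + (x₀−p)·cosh(ωT) + (ẋ₀/ω)·sinh(ωT) ⇒ p·(1 − cosh) = x(T) − x₀·cosh − (ẋ₀/ω)·sinh
numerator   = -1.3223 − (-0.4626)·1.333858 − (-1.8321/3.1337)·0.882710 = -0.189186
denominator = 1 − 1.333858 = -0.333858
p = -0.189186 / -0.333858 = 0.5667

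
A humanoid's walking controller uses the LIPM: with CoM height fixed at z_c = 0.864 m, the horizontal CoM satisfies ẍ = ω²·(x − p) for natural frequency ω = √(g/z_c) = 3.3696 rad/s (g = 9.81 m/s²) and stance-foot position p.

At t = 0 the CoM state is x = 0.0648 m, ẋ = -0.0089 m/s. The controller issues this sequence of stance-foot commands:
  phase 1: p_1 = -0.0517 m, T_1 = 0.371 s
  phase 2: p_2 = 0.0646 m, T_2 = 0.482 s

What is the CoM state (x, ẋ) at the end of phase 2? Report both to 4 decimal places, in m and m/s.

phase 1: p=-0.0517, T=0.371, ωT=1.250122, cosh=1.888619, sinh=1.602149; start (x,ẋ)=(0.064800, -0.008900) → end (x,ẋ)=(0.164092, 0.612128)
phase 2: p=0.0646, T=0.482, ωT=1.624147, cosh=2.635585, sinh=2.438505; start (x,ẋ)=(0.164092, 0.612128) → end (x,ẋ)=(0.769804, 2.430824)

x = 0.7698, ẋ = 2.4308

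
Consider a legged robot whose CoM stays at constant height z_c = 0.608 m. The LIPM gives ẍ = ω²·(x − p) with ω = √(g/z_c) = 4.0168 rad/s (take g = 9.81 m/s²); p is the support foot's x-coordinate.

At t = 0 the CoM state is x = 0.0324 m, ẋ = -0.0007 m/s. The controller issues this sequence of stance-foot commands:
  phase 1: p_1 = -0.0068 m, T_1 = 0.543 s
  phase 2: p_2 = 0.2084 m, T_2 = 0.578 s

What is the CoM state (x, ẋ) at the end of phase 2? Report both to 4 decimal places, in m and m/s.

phase 1: p=-0.0068, T=0.543, ωT=2.181122, cosh=4.484578, sinh=4.371663; start (x,ẋ)=(0.032400, -0.000700) → end (x,ẋ)=(0.168234, 0.685217)
phase 2: p=0.2084, T=0.578, ωT=2.321710, cosh=5.145600, sinh=5.047494; start (x,ẋ)=(0.168234, 0.685217) → end (x,ẋ)=(0.862760, 2.711486)

x = 0.8628, ẋ = 2.7115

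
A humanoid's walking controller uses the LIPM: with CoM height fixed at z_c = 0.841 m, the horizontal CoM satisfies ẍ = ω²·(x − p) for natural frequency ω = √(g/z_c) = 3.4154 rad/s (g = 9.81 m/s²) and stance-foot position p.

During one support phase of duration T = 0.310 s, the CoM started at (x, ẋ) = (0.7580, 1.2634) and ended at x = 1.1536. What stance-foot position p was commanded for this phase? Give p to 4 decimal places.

ωT = 3.4154·0.310 = 1.058774; cosh(ωT) = 1.614858, sinh(ωT) = 1.267977
x(T) = p + (x₀−p)·cosh(ωT) + (ẋ₀/ω)·sinh(ωT) ⇒ p·(1 − cosh) = x(T) − x₀·cosh − (ẋ₀/ω)·sinh
numerator   = 1.1536 − (0.7580)·1.614858 − (1.2634/3.4154)·1.267977 = -0.539503
denominator = 1 − 1.614858 = -0.614858
p = -0.539503 / -0.614858 = 0.8774

p = 0.8774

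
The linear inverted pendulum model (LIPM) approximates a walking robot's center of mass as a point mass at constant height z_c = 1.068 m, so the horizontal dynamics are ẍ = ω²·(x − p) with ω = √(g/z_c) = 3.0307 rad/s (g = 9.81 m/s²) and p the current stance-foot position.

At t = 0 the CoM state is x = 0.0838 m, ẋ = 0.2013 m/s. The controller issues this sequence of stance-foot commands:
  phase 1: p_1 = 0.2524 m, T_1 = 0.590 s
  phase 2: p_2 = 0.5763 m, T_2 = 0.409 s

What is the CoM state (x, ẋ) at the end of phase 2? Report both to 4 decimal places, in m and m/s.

phase 1: p=0.2524, T=0.590, ωT=1.788113, cosh=3.072718, sinh=2.905443; start (x,ẋ)=(0.083800, 0.201300) → end (x,ẋ)=(-0.072680, -0.866073)
phase 2: p=0.5763, T=0.409, ωT=1.239556, cosh=1.871797, sinh=1.582284; start (x,ẋ)=(-0.072680, -0.866073) → end (x,ẋ)=(-1.090623, -4.733250)

x = -1.0906, ẋ = -4.7332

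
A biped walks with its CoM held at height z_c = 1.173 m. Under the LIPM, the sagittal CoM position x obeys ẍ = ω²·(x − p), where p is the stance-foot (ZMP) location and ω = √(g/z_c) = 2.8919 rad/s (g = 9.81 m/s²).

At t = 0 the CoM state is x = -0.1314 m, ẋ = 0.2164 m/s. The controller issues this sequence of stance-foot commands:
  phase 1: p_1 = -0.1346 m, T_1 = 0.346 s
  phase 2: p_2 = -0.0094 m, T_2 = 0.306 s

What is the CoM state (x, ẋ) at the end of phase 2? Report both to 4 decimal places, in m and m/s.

x = 0.0648, ẋ = 0.3953

phase 1: p=-0.1346, T=0.346, ωT=1.000597, cosh=1.543783, sinh=1.176123; start (x,ẋ)=(-0.131400, 0.216400) → end (x,ẋ)=(-0.041651, 0.344959)
phase 2: p=-0.0094, T=0.306, ωT=0.884921, cosh=1.417770, sinh=1.005024; start (x,ẋ)=(-0.041651, 0.344959) → end (x,ẋ)=(0.064759, 0.395337)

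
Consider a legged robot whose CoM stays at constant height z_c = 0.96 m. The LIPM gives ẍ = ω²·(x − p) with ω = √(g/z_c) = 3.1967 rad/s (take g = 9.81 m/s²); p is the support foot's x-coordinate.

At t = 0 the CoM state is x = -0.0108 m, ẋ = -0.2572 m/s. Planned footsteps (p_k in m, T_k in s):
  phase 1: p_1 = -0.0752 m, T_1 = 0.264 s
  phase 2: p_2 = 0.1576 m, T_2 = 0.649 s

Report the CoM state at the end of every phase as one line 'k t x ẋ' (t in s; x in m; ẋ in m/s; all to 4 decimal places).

1 0.2640 -0.0627 -0.1593
2 0.9130 -0.9285 -3.4035

phase 1: p=-0.0752, T=0.264, ωT=0.843929, cosh=1.377752, sinh=0.947734; start (x,ẋ)=(-0.010800, -0.257200) → end (x,ẋ)=(-0.062726, -0.159250)
phase 2: p=0.1576, T=0.649, ωT=2.074658, cosh=4.043712, sinh=3.918113; start (x,ẋ)=(-0.062726, -0.159250) → end (x,ẋ)=(-0.928522, -3.403546)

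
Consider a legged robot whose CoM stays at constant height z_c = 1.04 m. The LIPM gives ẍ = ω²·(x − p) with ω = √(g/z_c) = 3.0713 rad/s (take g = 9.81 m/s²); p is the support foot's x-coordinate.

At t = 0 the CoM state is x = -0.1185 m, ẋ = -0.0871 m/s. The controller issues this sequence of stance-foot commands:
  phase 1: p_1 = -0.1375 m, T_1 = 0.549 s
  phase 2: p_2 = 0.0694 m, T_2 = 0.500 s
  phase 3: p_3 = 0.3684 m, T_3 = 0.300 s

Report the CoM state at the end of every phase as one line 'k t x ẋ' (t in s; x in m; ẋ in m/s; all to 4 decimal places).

phase 1: p=-0.1375, T=0.549, ωT=1.686144, cosh=2.791927, sinh=2.606695; start (x,ẋ)=(-0.118500, -0.087100) → end (x,ẋ)=(-0.158377, -0.091064)
phase 2: p=0.0694, T=0.500, ωT=1.535650, cosh=2.429830, sinh=2.214514; start (x,ẋ)=(-0.158377, -0.091064) → end (x,ẋ)=(-0.549721, -1.770484)
phase 3: p=0.3684, T=0.300, ωT=0.921390, cosh=1.455373, sinh=1.057408; start (x,ẋ)=(-0.549721, -1.770484) → end (x,ẋ)=(-1.577362, -5.558419)

1 0.5490 -0.1584 -0.0911
2 1.0490 -0.5497 -1.7705
3 1.3490 -1.5774 -5.5584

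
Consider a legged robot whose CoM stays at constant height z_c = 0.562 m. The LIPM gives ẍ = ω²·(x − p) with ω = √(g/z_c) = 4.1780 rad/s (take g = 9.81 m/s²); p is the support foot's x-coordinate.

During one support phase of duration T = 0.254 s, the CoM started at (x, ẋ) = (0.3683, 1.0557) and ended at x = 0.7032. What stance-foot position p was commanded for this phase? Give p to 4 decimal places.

p = 0.3464

ωT = 4.1780·0.254 = 1.061212; cosh(ωT) = 1.617954, sinh(ωT) = 1.271918
x(T) = p + (x₀−p)·cosh(ωT) + (ẋ₀/ω)·sinh(ωT) ⇒ p·(1 − cosh) = x(T) − x₀·cosh − (ẋ₀/ω)·sinh
numerator   = 0.7032 − (0.3683)·1.617954 − (1.0557/4.1780)·1.271918 = -0.214081
denominator = 1 − 1.617954 = -0.617954
p = -0.214081 / -0.617954 = 0.3464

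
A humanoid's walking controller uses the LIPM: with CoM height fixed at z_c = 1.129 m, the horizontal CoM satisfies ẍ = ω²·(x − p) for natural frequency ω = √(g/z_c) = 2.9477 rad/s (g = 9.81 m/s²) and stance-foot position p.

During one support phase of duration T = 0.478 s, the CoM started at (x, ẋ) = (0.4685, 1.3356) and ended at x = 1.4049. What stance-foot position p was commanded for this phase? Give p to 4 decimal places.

ωT = 2.9477·0.478 = 1.409001; cosh(ωT) = 2.168126, sinh(ωT) = 1.923738
x(T) = p + (x₀−p)·cosh(ωT) + (ẋ₀/ω)·sinh(ωT) ⇒ p·(1 − cosh) = x(T) − x₀·cosh − (ẋ₀/ω)·sinh
numerator   = 1.4049 − (0.4685)·2.168126 − (1.3356/2.9477)·1.923738 = -0.482511
denominator = 1 − 2.168126 = -1.168126
p = -0.482511 / -1.168126 = 0.4131

p = 0.4131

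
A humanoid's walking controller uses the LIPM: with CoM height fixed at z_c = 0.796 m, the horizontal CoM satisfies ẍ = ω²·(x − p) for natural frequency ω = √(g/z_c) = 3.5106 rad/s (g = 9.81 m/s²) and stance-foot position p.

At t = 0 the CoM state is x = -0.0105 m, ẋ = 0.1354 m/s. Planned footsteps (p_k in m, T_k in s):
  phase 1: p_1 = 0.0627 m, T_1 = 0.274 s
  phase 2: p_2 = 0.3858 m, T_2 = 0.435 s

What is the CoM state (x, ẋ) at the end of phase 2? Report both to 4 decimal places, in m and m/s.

x = -0.6065, ẋ = -3.2046

phase 1: p=0.0627, T=0.274, ωT=0.961904, cosh=1.499420, sinh=1.117255; start (x,ẋ)=(-0.010500, 0.135400) → end (x,ẋ)=(-0.003966, -0.084086)
phase 2: p=0.3858, T=0.435, ωT=1.527111, cosh=2.411008, sinh=2.193846; start (x,ẋ)=(-0.003966, -0.084086) → end (x,ẋ)=(-0.606477, -3.204601)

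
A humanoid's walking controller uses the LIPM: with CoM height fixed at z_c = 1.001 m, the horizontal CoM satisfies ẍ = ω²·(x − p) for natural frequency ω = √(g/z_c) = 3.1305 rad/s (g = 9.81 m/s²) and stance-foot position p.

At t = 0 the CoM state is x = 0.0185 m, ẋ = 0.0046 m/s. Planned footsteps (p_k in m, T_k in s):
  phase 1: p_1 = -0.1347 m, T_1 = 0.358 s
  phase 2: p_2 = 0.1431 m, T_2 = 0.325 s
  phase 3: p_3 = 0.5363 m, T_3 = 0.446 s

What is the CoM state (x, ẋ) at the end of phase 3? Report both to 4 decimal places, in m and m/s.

x = 0.7815, ẋ = 1.1363

phase 1: p=-0.1347, T=0.358, ωT=1.120719, cosh=1.696552, sinh=1.370507; start (x,ẋ)=(0.018500, 0.004600) → end (x,ẋ)=(0.127226, 0.665089)
phase 2: p=0.1431, T=0.325, ωT=1.017413, cosh=1.563779, sinh=1.202250; start (x,ẋ)=(0.127226, 0.665089) → end (x,ẋ)=(0.373699, 0.980307)
phase 3: p=0.5363, T=0.446, ωT=1.396203, cosh=2.143683, sinh=1.896148; start (x,ẋ)=(0.373699, 0.980307) → end (x,ẋ)=(0.781509, 1.136287)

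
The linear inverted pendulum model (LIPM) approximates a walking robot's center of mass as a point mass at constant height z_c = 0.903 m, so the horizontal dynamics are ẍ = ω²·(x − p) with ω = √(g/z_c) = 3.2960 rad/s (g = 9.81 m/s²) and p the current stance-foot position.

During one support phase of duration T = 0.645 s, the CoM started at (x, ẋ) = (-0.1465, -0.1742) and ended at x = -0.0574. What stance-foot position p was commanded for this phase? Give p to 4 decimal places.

ωT = 3.2960·0.645 = 2.125920; cosh(ωT) = 4.249964, sinh(ωT) = 4.130640
x(T) = p + (x₀−p)·cosh(ωT) + (ẋ₀/ω)·sinh(ωT) ⇒ p·(1 − cosh) = x(T) − x₀·cosh − (ẋ₀/ω)·sinh
numerator   = -0.0574 − (-0.1465)·4.249964 − (-0.1742/3.2960)·4.130640 = 0.783532
denominator = 1 − 4.249964 = -3.249964
p = 0.783532 / -3.249964 = -0.2411

p = -0.2411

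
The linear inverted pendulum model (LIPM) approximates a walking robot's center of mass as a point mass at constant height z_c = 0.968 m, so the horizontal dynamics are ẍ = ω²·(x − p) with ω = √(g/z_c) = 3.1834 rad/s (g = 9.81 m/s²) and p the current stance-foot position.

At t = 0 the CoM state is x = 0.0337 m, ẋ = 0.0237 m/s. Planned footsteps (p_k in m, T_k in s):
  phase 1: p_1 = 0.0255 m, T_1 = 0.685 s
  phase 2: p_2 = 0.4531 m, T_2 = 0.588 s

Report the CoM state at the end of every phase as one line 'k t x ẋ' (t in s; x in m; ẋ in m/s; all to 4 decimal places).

phase 1: p=0.0255, T=0.685, ωT=2.180629, cosh=4.482421, sinh=4.369451; start (x,ẋ)=(0.033700, 0.023700) → end (x,ẋ)=(0.094786, 0.220293)
phase 2: p=0.4531, T=0.588, ωT=1.871839, cosh=3.327041, sinh=3.173200; start (x,ẋ)=(0.094786, 0.220293) → end (x,ẋ)=(-0.519439, -2.886610)

1 0.6850 0.0948 0.2203
2 1.2730 -0.5194 -2.8866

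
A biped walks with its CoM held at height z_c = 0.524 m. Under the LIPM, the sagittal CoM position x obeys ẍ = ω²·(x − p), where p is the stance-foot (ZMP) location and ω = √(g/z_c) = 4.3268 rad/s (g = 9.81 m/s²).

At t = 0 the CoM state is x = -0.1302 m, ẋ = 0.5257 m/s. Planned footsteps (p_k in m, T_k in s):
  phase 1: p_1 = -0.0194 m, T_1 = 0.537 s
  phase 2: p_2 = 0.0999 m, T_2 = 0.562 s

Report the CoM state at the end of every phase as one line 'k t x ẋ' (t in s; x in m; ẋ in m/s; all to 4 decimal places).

1 0.5370 0.0238 0.2856
2 1.0990 0.0365 -0.2205

phase 1: p=-0.0194, T=0.537, ωT=2.323492, cosh=5.154598, sinh=5.056667; start (x,ẋ)=(-0.130200, 0.525700) → end (x,ẋ)=(0.023848, 0.285558)
phase 2: p=0.0999, T=0.562, ωT=2.431662, cosh=5.732831, sinh=5.644941; start (x,ẋ)=(0.023848, 0.285558) → end (x,ẋ)=(0.036461, -0.220468)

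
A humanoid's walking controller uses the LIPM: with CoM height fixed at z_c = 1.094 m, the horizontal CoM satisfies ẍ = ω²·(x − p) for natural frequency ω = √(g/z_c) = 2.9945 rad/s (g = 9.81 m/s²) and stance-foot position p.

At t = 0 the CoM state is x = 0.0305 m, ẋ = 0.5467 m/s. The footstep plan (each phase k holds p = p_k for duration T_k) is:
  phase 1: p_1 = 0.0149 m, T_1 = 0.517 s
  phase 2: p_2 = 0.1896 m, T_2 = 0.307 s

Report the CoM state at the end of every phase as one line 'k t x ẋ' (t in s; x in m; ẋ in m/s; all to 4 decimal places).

1 0.5170 0.4631 1.4485
2 0.8240 1.0971 2.9685

phase 1: p=0.0149, T=0.517, ωT=1.548156, cosh=2.457716, sinh=2.245076; start (x,ẋ)=(0.030500, 0.546700) → end (x,ẋ)=(0.463120, 1.448510)
phase 2: p=0.1896, T=0.307, ωT=0.919311, cosh=1.453178, sinh=1.054385; start (x,ẋ)=(0.463120, 1.448510) → end (x,ẋ)=(1.097104, 2.968543)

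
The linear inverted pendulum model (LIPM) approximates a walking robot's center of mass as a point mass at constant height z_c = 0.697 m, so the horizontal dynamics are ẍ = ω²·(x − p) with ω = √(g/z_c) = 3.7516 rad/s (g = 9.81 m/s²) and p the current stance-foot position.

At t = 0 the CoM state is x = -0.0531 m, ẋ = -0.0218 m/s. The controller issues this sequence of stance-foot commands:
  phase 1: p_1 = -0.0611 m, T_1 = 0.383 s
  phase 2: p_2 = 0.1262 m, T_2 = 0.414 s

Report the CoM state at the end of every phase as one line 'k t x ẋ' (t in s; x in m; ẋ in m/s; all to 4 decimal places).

1 0.3830 -0.0549 0.0111
2 0.7970 -0.3141 -1.5059

phase 1: p=-0.0611, T=0.383, ωT=1.436863, cosh=2.222574, sinh=1.984902; start (x,ẋ)=(-0.053100, -0.021800) → end (x,ẋ)=(-0.054853, 0.011120)
phase 2: p=0.1262, T=0.414, ωT=1.553162, cosh=2.468986, sinh=2.257408; start (x,ẋ)=(-0.054853, 0.011120) → end (x,ẋ)=(-0.314127, -1.505865)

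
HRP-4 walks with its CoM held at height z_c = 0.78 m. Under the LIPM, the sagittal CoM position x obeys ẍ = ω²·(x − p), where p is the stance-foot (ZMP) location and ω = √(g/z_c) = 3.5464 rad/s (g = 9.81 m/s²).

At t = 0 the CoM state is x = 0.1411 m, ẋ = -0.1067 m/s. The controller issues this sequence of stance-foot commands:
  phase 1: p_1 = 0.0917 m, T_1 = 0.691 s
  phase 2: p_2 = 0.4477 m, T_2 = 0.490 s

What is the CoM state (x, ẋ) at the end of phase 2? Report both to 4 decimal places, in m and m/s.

x = 0.0416, ẋ = -1.2223

phase 1: p=0.0917, T=0.691, ωT=2.450562, cosh=5.840555, sinh=5.754310; start (x,ẋ)=(0.141100, -0.106700) → end (x,ẋ)=(0.207094, 0.384923)
phase 2: p=0.4477, T=0.490, ωT=1.737736, cosh=2.930189, sinh=2.754270; start (x,ẋ)=(0.207094, 0.384923) → end (x,ẋ)=(0.041626, -1.222278)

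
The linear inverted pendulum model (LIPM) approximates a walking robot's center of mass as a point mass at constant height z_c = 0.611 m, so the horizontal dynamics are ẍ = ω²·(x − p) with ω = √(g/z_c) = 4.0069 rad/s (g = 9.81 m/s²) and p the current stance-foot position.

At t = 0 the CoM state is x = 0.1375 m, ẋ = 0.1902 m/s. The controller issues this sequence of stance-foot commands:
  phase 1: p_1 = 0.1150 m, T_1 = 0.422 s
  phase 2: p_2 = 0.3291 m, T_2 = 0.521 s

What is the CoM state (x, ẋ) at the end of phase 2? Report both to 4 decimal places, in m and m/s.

x = 0.9827, ẋ = 2.7276

phase 1: p=0.1150, T=0.422, ωT=1.690912, cosh=2.804388, sinh=2.620037; start (x,ẋ)=(0.137500, 0.190200) → end (x,ẋ)=(0.302467, 0.769605)
phase 2: p=0.3291, T=0.521, ωT=2.087595, cosh=4.094739, sinh=3.970754; start (x,ẋ)=(0.302467, 0.769605) → end (x,ẋ)=(0.982707, 2.727587)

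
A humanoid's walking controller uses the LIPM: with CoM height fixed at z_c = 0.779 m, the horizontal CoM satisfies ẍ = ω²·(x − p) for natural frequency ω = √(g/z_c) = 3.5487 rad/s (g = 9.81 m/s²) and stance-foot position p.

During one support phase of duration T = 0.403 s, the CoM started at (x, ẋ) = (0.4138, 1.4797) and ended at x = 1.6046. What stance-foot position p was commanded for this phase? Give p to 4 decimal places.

p = 0.1083

ωT = 3.5487·0.403 = 1.430126; cosh(ωT) = 2.209252, sinh(ωT) = 1.969974
x(T) = p + (x₀−p)·cosh(ωT) + (ẋ₀/ω)·sinh(ωT) ⇒ p·(1 − cosh) = x(T) − x₀·cosh − (ẋ₀/ω)·sinh
numerator   = 1.6046 − (0.4138)·2.209252 − (1.4797/3.5487)·1.969974 = -0.131008
denominator = 1 − 2.209252 = -1.209252
p = -0.131008 / -1.209252 = 0.1083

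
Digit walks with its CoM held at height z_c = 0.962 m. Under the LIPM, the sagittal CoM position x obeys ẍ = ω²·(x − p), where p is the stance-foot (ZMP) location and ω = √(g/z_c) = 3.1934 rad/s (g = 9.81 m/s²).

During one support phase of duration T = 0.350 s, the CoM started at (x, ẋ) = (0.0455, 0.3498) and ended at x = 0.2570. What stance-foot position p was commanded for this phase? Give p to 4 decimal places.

ωT = 3.1934·0.350 = 1.117690; cosh(ωT) = 1.692408, sinh(ωT) = 1.365374
x(T) = p + (x₀−p)·cosh(ωT) + (ẋ₀/ω)·sinh(ωT) ⇒ p·(1 − cosh) = x(T) − x₀·cosh − (ẋ₀/ω)·sinh
numerator   = 0.2570 − (0.0455)·1.692408 − (0.3498/3.1934)·1.365374 = 0.030434
denominator = 1 − 1.692408 = -0.692408
p = 0.030434 / -0.692408 = -0.0440

p = -0.0440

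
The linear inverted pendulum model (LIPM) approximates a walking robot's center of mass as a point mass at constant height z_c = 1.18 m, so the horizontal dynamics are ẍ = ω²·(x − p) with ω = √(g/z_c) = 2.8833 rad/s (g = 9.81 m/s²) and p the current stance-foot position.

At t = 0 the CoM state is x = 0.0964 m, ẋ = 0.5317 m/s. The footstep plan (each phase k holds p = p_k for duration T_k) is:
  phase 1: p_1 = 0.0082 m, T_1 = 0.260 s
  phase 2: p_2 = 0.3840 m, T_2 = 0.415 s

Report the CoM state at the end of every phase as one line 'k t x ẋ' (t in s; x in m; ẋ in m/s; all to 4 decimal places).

1 0.2600 0.2739 0.8972
2 0.6750 0.6531 1.1429

phase 1: p=0.0082, T=0.260, ωT=0.749658, cosh=1.294402, sinh=0.821874; start (x,ẋ)=(0.096400, 0.531700) → end (x,ẋ)=(0.273925, 0.897242)
phase 2: p=0.3840, T=0.415, ωT=1.196570, cosh=1.805488, sinh=1.503259; start (x,ẋ)=(0.273925, 0.897242) → end (x,ẋ)=(0.653054, 1.142858)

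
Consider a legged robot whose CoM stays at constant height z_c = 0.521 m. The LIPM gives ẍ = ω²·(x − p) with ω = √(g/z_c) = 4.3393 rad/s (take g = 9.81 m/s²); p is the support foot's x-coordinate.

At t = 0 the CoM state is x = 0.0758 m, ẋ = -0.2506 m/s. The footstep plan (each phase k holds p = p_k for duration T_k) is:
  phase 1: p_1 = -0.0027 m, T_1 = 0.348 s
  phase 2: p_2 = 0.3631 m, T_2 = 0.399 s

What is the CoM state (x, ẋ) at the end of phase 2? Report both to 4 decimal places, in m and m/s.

phase 1: p=-0.0027, T=0.348, ωT=1.510076, cosh=2.373985, sinh=2.153092; start (x,ẋ)=(0.075800, -0.250600) → end (x,ẋ)=(0.059314, 0.138498)
phase 2: p=0.3631, T=0.399, ωT=1.731381, cosh=2.912744, sinh=2.735704; start (x,ẋ)=(0.059314, 0.138498) → end (x,ẋ)=(-0.434435, -3.202846)

x = -0.4344, ẋ = -3.2028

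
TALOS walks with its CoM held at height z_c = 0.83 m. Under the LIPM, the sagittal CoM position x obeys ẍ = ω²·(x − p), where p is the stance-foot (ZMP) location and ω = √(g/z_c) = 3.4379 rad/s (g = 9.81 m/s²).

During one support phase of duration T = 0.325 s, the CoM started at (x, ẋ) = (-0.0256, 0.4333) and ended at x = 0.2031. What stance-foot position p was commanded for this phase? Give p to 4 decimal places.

p = -0.1075

ωT = 3.4379·0.325 = 1.117317; cosh(ωT) = 1.691900, sinh(ωT) = 1.364744
x(T) = p + (x₀−p)·cosh(ωT) + (ẋ₀/ω)·sinh(ωT) ⇒ p·(1 − cosh) = x(T) − x₀·cosh − (ẋ₀/ω)·sinh
numerator   = 0.2031 − (-0.0256)·1.691900 − (0.4333/3.4379)·1.364744 = 0.074405
denominator = 1 − 1.691900 = -0.691900
p = 0.074405 / -0.691900 = -0.1075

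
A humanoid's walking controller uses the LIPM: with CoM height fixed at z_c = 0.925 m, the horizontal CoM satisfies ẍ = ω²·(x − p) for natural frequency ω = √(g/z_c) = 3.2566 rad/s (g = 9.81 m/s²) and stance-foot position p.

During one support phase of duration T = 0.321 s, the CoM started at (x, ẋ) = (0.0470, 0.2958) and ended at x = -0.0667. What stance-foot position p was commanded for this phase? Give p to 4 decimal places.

ωT = 3.2566·0.321 = 1.045369; cosh(ωT) = 1.598005, sinh(ωT) = 1.246442
x(T) = p + (x₀−p)·cosh(ωT) + (ẋ₀/ω)·sinh(ωT) ⇒ p·(1 − cosh) = x(T) − x₀·cosh − (ẋ₀/ω)·sinh
numerator   = -0.0667 − (0.0470)·1.598005 − (0.2958/3.2566)·1.246442 = -0.255022
denominator = 1 − 1.598005 = -0.598005
p = -0.255022 / -0.598005 = 0.4265

p = 0.4265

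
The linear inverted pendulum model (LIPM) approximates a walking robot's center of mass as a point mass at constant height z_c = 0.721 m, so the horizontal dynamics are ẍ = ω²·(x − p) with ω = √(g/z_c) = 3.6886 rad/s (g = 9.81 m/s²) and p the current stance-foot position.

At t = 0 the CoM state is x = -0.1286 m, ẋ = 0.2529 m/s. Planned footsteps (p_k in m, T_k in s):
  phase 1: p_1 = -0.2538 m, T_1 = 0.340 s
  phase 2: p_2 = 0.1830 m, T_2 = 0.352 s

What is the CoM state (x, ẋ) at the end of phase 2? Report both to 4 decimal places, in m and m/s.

x = 0.5694, ẋ = 1.8488

phase 1: p=-0.2538, T=0.340, ωT=1.254124, cosh=1.895046, sinh=1.609721; start (x,ẋ)=(-0.128600, 0.252900) → end (x,ẋ)=(0.093826, 1.222647)
phase 2: p=0.1830, T=0.352, ωT=1.298387, cosh=1.968178, sinh=1.695206; start (x,ẋ)=(0.093826, 1.222647) → end (x,ẋ)=(0.569394, 1.848789)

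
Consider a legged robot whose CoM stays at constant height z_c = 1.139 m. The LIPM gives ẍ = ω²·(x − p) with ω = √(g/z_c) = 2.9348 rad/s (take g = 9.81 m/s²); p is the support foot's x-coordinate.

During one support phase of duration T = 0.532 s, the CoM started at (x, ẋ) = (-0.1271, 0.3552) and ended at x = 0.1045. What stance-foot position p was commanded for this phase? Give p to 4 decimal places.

p = -0.0975

ωT = 2.9348·0.532 = 1.561314; cosh(ωT) = 2.487468, sinh(ωT) = 2.277608
x(T) = p + (x₀−p)·cosh(ωT) + (ẋ₀/ω)·sinh(ωT) ⇒ p·(1 − cosh) = x(T) − x₀·cosh − (ẋ₀/ω)·sinh
numerator   = 0.1045 − (-0.1271)·2.487468 − (0.3552/2.9348)·2.277608 = 0.144997
denominator = 1 − 2.487468 = -1.487468
p = 0.144997 / -1.487468 = -0.0975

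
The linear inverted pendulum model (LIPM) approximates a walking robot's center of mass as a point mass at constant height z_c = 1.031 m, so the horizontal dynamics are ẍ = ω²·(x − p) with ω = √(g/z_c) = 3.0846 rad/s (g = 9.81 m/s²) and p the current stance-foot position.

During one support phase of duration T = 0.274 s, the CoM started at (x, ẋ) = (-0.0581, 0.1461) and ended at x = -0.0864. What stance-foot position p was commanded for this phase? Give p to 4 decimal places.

p = 0.1353

ωT = 3.0846·0.274 = 0.845180; cosh(ωT) = 1.378939, sinh(ωT) = 0.949459
x(T) = p + (x₀−p)·cosh(ωT) + (ẋ₀/ω)·sinh(ωT) ⇒ p·(1 − cosh) = x(T) − x₀·cosh − (ẋ₀/ω)·sinh
numerator   = -0.0864 − (-0.0581)·1.378939 − (0.1461/3.0846)·0.949459 = -0.051254
denominator = 1 − 1.378939 = -0.378939
p = -0.051254 / -0.378939 = 0.1353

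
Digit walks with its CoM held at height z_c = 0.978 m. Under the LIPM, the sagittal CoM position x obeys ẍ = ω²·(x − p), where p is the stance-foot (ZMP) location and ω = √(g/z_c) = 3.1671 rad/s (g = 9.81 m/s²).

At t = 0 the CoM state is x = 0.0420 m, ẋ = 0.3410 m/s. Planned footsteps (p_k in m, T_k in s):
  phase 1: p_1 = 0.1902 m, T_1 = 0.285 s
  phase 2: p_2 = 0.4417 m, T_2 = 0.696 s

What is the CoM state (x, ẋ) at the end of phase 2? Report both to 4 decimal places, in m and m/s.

phase 1: p=0.1902, T=0.285, ωT=0.902623, cosh=1.435784, sinh=1.030280; start (x,ẋ)=(0.042000, 0.341000) → end (x,ẋ)=(0.088346, 0.006026)
phase 2: p=0.4417, T=0.696, ωT=2.204302, cosh=4.587123, sinh=4.476796; start (x,ẋ)=(0.088346, 0.006026) → end (x,ẋ)=(-1.170658, -4.982367)

x = -1.1707, ẋ = -4.9824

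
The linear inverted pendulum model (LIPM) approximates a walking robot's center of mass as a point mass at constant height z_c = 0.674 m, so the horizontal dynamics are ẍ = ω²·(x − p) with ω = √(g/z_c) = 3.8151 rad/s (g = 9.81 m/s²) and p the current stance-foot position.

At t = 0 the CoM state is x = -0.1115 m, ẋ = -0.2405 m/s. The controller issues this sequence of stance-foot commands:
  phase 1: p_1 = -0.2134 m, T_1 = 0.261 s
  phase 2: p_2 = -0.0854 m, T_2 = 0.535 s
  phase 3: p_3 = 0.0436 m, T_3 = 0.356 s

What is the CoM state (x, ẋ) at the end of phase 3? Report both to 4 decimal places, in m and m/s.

x = -0.5665, ẋ = -2.1925

phase 1: p=-0.2134, T=0.261, ωT=0.995741, cosh=1.538090, sinh=1.168640; start (x,ẋ)=(-0.111500, -0.240500) → end (x,ẋ)=(-0.130339, 0.084408)
phase 2: p=-0.0854, T=0.535, ωT=2.041079, cosh=3.914398, sinh=3.784510; start (x,ẋ)=(-0.130339, 0.084408) → end (x,ẋ)=(-0.177576, -0.318427)
phase 3: p=0.0436, T=0.356, ωT=1.358176, cosh=2.073111, sinh=1.815981; start (x,ẋ)=(-0.177576, -0.318427) → end (x,ẋ)=(-0.566493, -2.192473)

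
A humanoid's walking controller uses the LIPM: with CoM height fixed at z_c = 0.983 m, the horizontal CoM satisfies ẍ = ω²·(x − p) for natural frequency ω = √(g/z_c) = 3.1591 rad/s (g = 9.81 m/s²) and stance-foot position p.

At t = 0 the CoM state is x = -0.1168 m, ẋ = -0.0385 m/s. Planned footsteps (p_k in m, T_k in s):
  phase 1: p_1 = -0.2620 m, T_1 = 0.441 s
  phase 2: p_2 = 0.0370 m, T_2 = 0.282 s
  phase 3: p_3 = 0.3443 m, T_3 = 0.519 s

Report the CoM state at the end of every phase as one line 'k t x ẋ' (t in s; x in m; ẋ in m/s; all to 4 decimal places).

phase 1: p=-0.2620, T=0.441, ωT=1.393163, cosh=2.137929, sinh=1.889640; start (x,ẋ)=(-0.116800, -0.038500) → end (x,ẋ)=(0.025398, 0.784470)
phase 2: p=0.0370, T=0.282, ωT=0.890866, cosh=1.423770, sinh=1.013470; start (x,ẋ)=(0.025398, 0.784470) → end (x,ẋ)=(0.272147, 1.079760)
phase 3: p=0.3443, T=0.519, ωT=1.639573, cosh=2.673516, sinh=2.479453; start (x,ẋ)=(0.272147, 1.079760) → end (x,ẋ)=(0.998860, 2.321597)

1 0.4410 0.0254 0.7845
2 0.7230 0.2721 1.0798
3 1.2420 0.9989 2.3216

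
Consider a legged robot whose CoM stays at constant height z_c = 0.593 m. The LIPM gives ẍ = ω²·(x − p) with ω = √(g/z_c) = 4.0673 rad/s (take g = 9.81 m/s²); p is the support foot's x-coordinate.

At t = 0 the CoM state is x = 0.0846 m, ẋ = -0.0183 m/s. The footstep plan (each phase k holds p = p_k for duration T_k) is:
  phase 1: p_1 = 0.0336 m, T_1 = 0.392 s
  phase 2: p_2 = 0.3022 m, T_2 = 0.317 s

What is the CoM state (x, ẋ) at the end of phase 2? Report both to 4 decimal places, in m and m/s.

phase 1: p=0.0336, T=0.392, ωT=1.594382, cosh=2.564158, sinh=2.361124; start (x,ẋ)=(0.084600, -0.018300) → end (x,ẋ)=(0.153749, 0.442849)
phase 2: p=0.3022, T=0.317, ωT=1.289334, cosh=1.952911, sinh=1.677457; start (x,ẋ)=(0.153749, 0.442849) → end (x,ẋ)=(0.194930, -0.147997)

x = 0.1949, ẋ = -0.1480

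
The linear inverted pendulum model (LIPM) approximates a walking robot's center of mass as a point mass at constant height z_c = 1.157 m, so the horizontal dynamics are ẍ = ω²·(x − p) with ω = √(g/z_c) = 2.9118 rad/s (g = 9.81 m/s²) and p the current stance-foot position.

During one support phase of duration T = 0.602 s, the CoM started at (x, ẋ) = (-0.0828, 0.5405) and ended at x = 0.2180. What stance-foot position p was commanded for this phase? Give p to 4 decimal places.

ωT = 2.9118·0.602 = 1.752904; cosh(ωT) = 2.972303, sinh(ωT) = 2.799033
x(T) = p + (x₀−p)·cosh(ωT) + (ẋ₀/ω)·sinh(ωT) ⇒ p·(1 − cosh) = x(T) − x₀·cosh − (ẋ₀/ω)·sinh
numerator   = 0.2180 − (-0.0828)·2.972303 − (0.5405/2.9118)·2.799033 = -0.055461
denominator = 1 − 2.972303 = -1.972303
p = -0.055461 / -1.972303 = 0.0281

p = 0.0281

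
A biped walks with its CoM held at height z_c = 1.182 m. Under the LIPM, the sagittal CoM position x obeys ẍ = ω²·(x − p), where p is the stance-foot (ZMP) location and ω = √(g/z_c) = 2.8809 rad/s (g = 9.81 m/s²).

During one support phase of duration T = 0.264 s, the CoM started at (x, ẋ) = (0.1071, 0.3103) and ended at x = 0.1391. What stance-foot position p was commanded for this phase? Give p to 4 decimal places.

ωT = 2.8809·0.264 = 0.760558; cosh(ωT) = 1.303437, sinh(ωT) = 0.836032
x(T) = p + (x₀−p)·cosh(ωT) + (ẋ₀/ω)·sinh(ωT) ⇒ p·(1 − cosh) = x(T) − x₀·cosh − (ẋ₀/ω)·sinh
numerator   = 0.1391 − (0.1071)·1.303437 − (0.3103/2.8809)·0.836032 = -0.090547
denominator = 1 − 1.303437 = -0.303437
p = -0.090547 / -0.303437 = 0.2984

p = 0.2984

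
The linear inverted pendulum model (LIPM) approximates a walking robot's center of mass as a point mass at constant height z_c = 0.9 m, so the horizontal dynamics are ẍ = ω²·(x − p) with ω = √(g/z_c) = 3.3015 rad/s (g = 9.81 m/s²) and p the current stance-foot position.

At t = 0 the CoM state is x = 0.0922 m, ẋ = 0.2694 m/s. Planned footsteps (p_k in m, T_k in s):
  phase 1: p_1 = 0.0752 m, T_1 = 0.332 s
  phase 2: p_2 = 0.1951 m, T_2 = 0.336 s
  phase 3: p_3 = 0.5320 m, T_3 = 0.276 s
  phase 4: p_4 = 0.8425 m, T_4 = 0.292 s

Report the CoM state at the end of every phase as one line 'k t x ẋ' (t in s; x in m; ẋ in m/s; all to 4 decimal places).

phase 1: p=0.0752, T=0.332, ωT=1.096098, cosh=1.663320, sinh=1.329147; start (x,ẋ)=(0.092200, 0.269400) → end (x,ẋ)=(0.211934, 0.522697)
phase 2: p=0.1951, T=0.336, ωT=1.109304, cosh=1.681018, sinh=1.351229; start (x,ẋ)=(0.211934, 0.522697) → end (x,ẋ)=(0.437326, 0.953761)
phase 3: p=0.5320, T=0.276, ωT=0.911214, cosh=1.444688, sinh=1.042652; start (x,ẋ)=(0.437326, 0.953761) → end (x,ẋ)=(0.696435, 1.051990)
phase 4: p=0.8425, T=0.292, ωT=0.964038, cosh=1.501807, sinh=1.120457; start (x,ẋ)=(0.696435, 1.051990) → end (x,ẋ)=(0.980161, 1.039563)

1 0.3320 0.2119 0.5227
2 0.6680 0.4373 0.9538
3 0.9440 0.6964 1.0520
4 1.2360 0.9802 1.0396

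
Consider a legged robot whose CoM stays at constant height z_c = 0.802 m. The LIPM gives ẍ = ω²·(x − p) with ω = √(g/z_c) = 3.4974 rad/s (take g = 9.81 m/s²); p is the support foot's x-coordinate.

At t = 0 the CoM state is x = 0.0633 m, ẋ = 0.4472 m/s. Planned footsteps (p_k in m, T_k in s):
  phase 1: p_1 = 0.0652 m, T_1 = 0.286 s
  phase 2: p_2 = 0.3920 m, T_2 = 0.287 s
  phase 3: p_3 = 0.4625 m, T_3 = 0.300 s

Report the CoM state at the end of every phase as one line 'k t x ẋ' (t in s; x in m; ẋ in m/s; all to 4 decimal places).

1 0.2860 0.2126 0.6824
2 0.5730 0.3448 0.3149
3 0.8730 0.3866 -0.0109

phase 1: p=0.0652, T=0.286, ωT=1.000256, cosh=1.543382, sinh=1.175597; start (x,ẋ)=(0.063300, 0.447200) → end (x,ẋ)=(0.212587, 0.682389)
phase 2: p=0.3920, T=0.287, ωT=1.003754, cosh=1.547503, sinh=1.181002; start (x,ẋ)=(0.212587, 0.682389) → end (x,ẋ)=(0.344787, 0.314944)
phase 3: p=0.4625, T=0.300, ωT=1.049220, cosh=1.602817, sinh=1.252606; start (x,ẋ)=(0.344787, 0.314944) → end (x,ẋ)=(0.386625, -0.010888)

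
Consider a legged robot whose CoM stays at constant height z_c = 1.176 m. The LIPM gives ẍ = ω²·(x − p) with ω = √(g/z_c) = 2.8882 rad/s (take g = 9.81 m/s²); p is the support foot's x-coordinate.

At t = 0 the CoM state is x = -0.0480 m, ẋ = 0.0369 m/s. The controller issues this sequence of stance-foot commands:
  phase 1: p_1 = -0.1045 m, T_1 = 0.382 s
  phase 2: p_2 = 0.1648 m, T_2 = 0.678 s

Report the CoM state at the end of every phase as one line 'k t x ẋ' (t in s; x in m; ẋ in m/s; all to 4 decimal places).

1 0.3820 0.0072 0.2806
2 1.0600 -0.0675 -0.5672

phase 1: p=-0.1045, T=0.382, ωT=1.103292, cosh=1.672925, sinh=1.341148; start (x,ẋ)=(-0.048000, 0.036900) → end (x,ẋ)=(0.007155, 0.280584)
phase 2: p=0.1648, T=0.678, ωT=1.958200, cosh=3.613835, sinh=3.472722; start (x,ẋ)=(0.007155, 0.280584) → end (x,ẋ)=(-0.067534, -0.567183)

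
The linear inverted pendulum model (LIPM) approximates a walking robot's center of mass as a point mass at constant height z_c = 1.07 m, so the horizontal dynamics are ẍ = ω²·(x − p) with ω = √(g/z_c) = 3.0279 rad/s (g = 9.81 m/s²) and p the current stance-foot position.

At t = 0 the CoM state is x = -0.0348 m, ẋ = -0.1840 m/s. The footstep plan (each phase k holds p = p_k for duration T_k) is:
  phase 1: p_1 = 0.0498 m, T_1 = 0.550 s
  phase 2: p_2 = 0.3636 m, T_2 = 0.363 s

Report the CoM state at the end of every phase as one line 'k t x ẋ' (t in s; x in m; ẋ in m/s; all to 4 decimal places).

phase 1: p=0.0498, T=0.550, ωT=1.665345, cosh=2.738311, sinh=2.549186; start (x,ẋ)=(-0.034800, -0.184000) → end (x,ẋ)=(-0.336771, -1.156850)
phase 2: p=0.3636, T=0.363, ωT=1.099128, cosh=1.667354, sinh=1.334193; start (x,ẋ)=(-0.336771, -1.156850) → end (x,ẋ)=(-1.313912, -4.758236)

1 0.5500 -0.3368 -1.1568
2 0.9130 -1.3139 -4.7582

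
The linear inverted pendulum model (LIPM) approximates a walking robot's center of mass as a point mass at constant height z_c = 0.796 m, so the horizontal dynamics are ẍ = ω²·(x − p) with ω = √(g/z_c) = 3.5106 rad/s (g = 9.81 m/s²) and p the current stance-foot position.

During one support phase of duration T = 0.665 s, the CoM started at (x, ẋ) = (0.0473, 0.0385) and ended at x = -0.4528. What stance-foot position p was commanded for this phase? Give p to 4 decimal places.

ωT = 3.5106·0.665 = 2.334549; cosh(ωT) = 5.210828, sinh(ωT) = 5.113974
x(T) = p + (x₀−p)·cosh(ωT) + (ẋ₀/ω)·sinh(ωT) ⇒ p·(1 − cosh) = x(T) − x₀·cosh − (ẋ₀/ω)·sinh
numerator   = -0.4528 − (0.0473)·5.210828 − (0.0385/3.5106)·5.113974 = -0.755356
denominator = 1 − 5.210828 = -4.210828
p = -0.755356 / -4.210828 = 0.1794

p = 0.1794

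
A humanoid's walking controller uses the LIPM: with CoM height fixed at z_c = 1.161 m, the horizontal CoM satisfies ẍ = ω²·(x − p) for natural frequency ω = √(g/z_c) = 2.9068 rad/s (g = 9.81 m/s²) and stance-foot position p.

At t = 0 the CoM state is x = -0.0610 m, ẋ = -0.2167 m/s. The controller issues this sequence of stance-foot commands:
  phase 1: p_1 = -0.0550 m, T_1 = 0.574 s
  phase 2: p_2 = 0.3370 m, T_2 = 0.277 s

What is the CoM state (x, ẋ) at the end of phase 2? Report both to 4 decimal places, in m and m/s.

x = -0.6641, ẋ = -2.4174

phase 1: p=-0.0550, T=0.574, ωT=1.668503, cosh=2.746376, sinh=2.557847; start (x,ẋ)=(-0.061000, -0.216700) → end (x,ẋ)=(-0.262164, -0.639751)
phase 2: p=0.3370, T=0.277, ωT=0.805184, cosh=1.342057, sinh=0.895051; start (x,ẋ)=(-0.262164, -0.639751) → end (x,ẋ)=(-0.664102, -2.417446)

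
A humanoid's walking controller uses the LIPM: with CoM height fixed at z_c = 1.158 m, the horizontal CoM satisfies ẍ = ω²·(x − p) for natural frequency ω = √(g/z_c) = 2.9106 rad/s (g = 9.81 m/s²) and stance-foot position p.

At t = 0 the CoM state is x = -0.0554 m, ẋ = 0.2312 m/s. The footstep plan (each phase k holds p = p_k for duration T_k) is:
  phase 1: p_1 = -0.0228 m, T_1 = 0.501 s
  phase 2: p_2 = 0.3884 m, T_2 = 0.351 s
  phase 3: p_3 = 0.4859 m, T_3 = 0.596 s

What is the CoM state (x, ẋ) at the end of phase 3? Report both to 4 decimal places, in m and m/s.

phase 1: p=-0.0228, T=0.501, ωT=1.458211, cosh=2.265457, sinh=2.032805; start (x,ẋ)=(-0.055400, 0.231200) → end (x,ẋ)=(0.064819, 0.330890)
phase 2: p=0.3884, T=0.351, ωT=1.021621, cosh=1.568852, sinh=1.208841; start (x,ẋ)=(0.064819, 0.330890) → end (x,ẋ)=(0.018176, -0.619385)
phase 3: p=0.4859, T=0.596, ωT=1.734718, cosh=2.921889, sinh=2.745439; start (x,ẋ)=(0.018176, -0.619385) → end (x,ẋ)=(-1.464975, -5.547295)

x = -1.4650, ẋ = -5.5473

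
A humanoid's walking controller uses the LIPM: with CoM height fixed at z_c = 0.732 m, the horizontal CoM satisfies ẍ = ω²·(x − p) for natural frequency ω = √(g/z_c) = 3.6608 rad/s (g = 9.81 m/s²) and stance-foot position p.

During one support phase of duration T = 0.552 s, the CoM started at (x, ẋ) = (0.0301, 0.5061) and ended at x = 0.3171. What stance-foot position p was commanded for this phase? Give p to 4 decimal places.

p = 0.1095

ωT = 3.6608·0.552 = 2.020762; cosh(ωT) = 3.838311, sinh(ωT) = 3.705757
x(T) = p + (x₀−p)·cosh(ωT) + (ẋ₀/ω)·sinh(ωT) ⇒ p·(1 − cosh) = x(T) − x₀·cosh − (ẋ₀/ω)·sinh
numerator   = 0.3171 − (0.0301)·3.838311 − (0.5061/3.6608)·3.705757 = -0.310748
denominator = 1 − 3.838311 = -2.838311
p = -0.310748 / -2.838311 = 0.1095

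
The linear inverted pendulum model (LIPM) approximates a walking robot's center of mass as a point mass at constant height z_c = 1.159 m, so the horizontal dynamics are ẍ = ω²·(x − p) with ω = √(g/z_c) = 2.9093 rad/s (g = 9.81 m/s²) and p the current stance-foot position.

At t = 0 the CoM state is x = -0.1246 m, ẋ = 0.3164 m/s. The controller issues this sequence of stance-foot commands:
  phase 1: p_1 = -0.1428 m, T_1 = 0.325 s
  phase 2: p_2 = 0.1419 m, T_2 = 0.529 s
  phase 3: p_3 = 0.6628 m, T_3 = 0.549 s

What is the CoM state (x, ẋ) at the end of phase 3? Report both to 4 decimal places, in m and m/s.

phase 1: p=-0.1428, T=0.325, ωT=0.945523, cosh=1.481317, sinh=1.092841; start (x,ẋ)=(-0.124600, 0.316400) → end (x,ẋ)=(0.003012, 0.526554)
phase 2: p=0.1419, T=0.529, ωT=1.539020, cosh=2.437306, sinh=2.222714; start (x,ẋ)=(0.003012, 0.526554) → end (x,ẋ)=(0.205675, 0.385245)
phase 3: p=0.6628, T=0.549, ωT=1.597206, cosh=2.570836, sinh=2.368375; start (x,ẋ)=(0.205675, 0.385245) → end (x,ẋ)=(-0.198777, -2.159333)

x = -0.1988, ẋ = -2.1593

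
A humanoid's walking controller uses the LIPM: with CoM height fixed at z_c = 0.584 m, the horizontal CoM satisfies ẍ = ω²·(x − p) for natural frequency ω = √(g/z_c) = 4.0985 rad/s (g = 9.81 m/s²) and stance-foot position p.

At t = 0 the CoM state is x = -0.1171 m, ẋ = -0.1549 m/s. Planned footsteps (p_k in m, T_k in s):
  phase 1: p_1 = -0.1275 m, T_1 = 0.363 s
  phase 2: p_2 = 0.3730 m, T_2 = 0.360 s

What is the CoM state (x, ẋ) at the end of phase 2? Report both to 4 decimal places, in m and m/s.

x = -1.0425, ẋ = -5.3426

phase 1: p=-0.1275, T=0.363, ωT=1.487755, cosh=2.326513, sinh=2.100634; start (x,ẋ)=(-0.117100, -0.154900) → end (x,ẋ)=(-0.182696, -0.270839)
phase 2: p=0.3730, T=0.360, ωT=1.475460, cosh=2.300860, sinh=2.072187; start (x,ẋ)=(-0.182696, -0.270839) → end (x,ẋ)=(-1.042515, -5.342611)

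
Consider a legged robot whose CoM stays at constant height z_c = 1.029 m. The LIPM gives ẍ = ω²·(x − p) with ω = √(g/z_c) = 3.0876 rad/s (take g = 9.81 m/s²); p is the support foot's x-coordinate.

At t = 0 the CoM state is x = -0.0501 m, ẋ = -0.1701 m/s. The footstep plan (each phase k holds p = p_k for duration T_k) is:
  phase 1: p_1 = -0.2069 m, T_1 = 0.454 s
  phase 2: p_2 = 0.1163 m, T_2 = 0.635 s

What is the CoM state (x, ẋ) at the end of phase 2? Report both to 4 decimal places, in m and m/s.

x = 0.4168, ẋ = 1.0457

phase 1: p=-0.2069, T=0.454, ωT=1.401770, cosh=2.154273, sinh=1.908112; start (x,ẋ)=(-0.050100, -0.170100) → end (x,ẋ)=(0.025770, 0.557343)
phase 2: p=0.1163, T=0.635, ωT=1.960626, cosh=3.622271, sinh=3.481501; start (x,ẋ)=(0.025770, 0.557343) → end (x,ẋ)=(0.416821, 1.045694)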